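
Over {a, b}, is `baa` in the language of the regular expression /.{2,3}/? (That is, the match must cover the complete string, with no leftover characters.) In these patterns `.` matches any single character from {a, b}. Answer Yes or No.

Yes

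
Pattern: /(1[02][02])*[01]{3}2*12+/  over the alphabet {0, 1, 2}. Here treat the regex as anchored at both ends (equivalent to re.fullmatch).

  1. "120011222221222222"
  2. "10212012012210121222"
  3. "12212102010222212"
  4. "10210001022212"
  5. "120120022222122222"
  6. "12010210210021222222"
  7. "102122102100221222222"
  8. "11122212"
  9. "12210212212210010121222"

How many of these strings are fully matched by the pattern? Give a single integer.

1 → match
2 → match
3 → no match
4 → match
5 → no match
6 → match
7 → match
8 → match
9 → match
Total matched: 7

7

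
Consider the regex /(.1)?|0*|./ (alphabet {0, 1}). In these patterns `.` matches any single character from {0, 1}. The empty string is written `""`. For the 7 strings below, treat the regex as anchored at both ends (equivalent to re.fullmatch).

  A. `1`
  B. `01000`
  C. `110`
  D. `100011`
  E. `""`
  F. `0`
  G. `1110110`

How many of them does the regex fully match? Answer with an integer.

A. `1` → match
B. `01000` → no match
C. `110` → no match
D. `100011` → no match
E. `""` → match
F. `0` → match
G. `1110110` → no match
Total matched: 3

3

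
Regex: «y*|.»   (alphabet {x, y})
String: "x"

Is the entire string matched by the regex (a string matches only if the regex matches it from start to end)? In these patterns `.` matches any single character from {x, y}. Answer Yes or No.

Yes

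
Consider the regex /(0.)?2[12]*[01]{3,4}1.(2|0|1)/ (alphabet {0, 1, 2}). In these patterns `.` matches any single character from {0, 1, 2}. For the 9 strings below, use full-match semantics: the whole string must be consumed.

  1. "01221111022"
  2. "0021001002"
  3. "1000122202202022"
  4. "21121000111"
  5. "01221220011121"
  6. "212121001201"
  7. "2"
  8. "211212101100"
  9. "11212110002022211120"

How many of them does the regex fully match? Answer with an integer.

3

1 → no match
2 → no match
3 → no match
4 → match
5 → match
6 → no match
7 → no match
8 → match
9 → no match
Total matched: 3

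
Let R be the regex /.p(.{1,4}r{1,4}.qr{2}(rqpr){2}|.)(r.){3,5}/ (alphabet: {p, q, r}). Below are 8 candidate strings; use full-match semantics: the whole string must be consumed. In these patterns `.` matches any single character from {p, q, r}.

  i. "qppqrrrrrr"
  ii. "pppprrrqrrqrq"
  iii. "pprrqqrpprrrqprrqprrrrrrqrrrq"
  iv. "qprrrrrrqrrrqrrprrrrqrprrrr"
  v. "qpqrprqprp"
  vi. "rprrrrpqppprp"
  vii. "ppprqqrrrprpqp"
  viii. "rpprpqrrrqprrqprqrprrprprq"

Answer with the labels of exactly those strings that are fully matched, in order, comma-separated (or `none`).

i → no match
ii → no match
iii → no match
iv → no match
v → no match
vi → no match
vii → no match
viii → no match

none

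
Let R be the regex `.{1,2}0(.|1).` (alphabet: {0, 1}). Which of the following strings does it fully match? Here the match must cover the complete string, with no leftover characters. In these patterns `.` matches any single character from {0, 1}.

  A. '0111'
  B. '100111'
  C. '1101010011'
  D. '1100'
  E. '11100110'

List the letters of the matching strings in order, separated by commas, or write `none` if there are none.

none

A → no match
B → no match
C → no match
D → no match
E → no match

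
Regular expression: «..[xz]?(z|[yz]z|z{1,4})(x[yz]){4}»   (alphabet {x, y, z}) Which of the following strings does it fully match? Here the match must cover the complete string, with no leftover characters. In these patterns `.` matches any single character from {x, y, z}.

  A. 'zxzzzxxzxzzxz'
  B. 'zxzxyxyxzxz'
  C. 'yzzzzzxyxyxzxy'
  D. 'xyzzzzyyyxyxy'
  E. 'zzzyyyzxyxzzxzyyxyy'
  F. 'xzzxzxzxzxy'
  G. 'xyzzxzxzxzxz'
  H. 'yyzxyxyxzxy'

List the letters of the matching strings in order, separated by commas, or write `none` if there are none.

A → no match
B → match
C → match
D → no match
E → no match
F → match
G → match
H → match

B, C, F, G, H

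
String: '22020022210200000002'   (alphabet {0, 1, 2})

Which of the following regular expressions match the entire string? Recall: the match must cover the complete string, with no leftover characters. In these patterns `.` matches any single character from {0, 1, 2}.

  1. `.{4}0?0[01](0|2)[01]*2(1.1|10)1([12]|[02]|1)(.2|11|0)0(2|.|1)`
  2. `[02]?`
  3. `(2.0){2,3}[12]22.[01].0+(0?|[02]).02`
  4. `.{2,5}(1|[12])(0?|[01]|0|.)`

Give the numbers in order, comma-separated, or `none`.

3

1 → no match
2 → no match
3 → match
4 → no match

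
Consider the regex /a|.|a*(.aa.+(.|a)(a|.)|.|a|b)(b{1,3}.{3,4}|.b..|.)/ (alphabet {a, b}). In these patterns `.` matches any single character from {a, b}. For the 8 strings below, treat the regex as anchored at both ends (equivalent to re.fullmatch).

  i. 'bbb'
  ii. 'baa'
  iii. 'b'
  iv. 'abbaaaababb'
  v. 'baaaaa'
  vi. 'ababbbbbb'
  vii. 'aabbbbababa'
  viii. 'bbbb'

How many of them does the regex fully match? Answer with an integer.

i → no match
ii → no match
iii → match
iv → no match
v → no match
vi → no match
vii → no match
viii → no match
Total matched: 1

1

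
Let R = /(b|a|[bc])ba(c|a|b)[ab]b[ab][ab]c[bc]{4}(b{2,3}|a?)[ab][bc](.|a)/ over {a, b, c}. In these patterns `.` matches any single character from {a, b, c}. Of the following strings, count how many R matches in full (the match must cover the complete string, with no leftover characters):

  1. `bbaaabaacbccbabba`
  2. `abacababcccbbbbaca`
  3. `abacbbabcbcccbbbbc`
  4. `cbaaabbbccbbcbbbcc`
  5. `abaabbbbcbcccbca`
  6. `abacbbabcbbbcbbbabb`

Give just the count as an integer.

6

1 → match
2 → match
3 → match
4 → match
5 → match
6 → match
Total matched: 6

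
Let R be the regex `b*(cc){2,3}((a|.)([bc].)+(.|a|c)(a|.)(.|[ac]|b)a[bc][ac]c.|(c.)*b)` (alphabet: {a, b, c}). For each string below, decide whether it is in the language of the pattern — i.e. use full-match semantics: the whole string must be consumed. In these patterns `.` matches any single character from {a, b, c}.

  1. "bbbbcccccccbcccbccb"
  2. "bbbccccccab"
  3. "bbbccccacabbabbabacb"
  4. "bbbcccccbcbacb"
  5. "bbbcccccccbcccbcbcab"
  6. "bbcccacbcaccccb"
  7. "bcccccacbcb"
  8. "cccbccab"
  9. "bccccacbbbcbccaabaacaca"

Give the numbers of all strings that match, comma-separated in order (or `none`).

1 → match
2 → no match
3 → match
4 → no match
5 → match
6 → no match
7 → no match
8 → no match
9 → no match

1, 3, 5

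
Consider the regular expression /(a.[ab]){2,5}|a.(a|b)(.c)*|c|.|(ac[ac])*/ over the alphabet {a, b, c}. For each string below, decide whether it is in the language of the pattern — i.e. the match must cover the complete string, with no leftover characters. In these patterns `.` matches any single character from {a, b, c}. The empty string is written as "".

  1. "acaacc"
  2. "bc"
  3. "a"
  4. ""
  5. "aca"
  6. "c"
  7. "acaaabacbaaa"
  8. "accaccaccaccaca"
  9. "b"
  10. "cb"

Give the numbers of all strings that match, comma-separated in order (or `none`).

1. "acaacc" → match
2. "bc" → no match
3. "a" → match
4. "" → match
5. "aca" → match
6. "c" → match
7. "acaaabacbaaa" → match
8 → match
9. "b" → match
10. "cb" → no match

1, 3, 4, 5, 6, 7, 8, 9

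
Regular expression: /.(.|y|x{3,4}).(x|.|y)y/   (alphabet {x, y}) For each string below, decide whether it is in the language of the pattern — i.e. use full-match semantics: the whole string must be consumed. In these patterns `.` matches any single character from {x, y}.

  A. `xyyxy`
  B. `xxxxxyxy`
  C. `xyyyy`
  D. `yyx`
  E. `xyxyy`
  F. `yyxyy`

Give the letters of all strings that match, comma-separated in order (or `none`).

A → match
B → match
C → match
D → no match — must end with `y`
E → match
F → match

A, B, C, E, F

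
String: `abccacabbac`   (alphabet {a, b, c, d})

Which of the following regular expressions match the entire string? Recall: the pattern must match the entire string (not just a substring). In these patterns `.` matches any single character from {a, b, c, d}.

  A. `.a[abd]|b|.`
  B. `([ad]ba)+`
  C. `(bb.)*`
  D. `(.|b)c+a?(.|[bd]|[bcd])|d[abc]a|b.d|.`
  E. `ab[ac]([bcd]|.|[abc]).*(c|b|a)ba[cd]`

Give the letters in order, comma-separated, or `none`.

A → no match
B → no match — must end with `ba`
C → no match
D → no match
E → match

E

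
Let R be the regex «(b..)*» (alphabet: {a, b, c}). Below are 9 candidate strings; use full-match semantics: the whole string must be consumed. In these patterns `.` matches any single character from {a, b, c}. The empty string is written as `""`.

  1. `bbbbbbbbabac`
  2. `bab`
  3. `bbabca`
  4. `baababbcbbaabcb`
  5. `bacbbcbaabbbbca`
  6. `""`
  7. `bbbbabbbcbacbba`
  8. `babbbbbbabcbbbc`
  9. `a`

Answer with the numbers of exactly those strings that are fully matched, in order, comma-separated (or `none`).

1. `bbbbbbbbabac` → match
2. `bab` → match
3. `bbabca` → match
4 → match
5 → match
6. `""` → match
7 → match
8 → match
9. `a` → no match

1, 2, 3, 4, 5, 6, 7, 8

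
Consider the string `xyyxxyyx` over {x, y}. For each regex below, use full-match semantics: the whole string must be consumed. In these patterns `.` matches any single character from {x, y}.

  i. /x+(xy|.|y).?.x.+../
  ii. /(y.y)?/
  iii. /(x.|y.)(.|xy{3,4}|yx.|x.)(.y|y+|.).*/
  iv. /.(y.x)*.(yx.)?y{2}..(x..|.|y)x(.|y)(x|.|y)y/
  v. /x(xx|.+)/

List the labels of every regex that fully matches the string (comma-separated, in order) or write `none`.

i, iii, v

i → match
ii → no match
iii → match
iv → no match — must end with `y`
v → match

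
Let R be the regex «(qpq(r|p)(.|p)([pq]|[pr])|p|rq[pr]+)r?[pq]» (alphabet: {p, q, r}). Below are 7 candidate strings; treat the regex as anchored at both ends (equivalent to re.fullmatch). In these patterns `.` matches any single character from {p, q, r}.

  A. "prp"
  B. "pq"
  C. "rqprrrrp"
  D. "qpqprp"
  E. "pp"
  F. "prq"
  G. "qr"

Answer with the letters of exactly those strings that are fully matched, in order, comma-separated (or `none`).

A → match
B → match
C → match
D → no match
E → match
F → match
G → no match

A, B, C, E, F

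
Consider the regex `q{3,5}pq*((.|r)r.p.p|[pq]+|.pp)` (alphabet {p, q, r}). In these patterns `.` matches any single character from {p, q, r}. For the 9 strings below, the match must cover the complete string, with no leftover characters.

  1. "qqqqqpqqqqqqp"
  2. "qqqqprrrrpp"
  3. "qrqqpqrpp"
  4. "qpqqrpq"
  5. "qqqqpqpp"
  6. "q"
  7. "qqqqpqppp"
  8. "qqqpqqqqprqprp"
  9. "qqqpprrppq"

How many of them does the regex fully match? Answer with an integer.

4

1 → match
2 → no match
3 → no match
4 → no match
5 → match
6 → no match
7 → match
8 → match
9 → no match
Total matched: 4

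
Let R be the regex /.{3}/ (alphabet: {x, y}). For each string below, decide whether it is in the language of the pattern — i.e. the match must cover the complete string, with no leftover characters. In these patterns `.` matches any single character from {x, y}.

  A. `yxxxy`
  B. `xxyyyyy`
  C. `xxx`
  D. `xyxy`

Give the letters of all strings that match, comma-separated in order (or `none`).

C

A → no match
B → no match
C → match
D → no match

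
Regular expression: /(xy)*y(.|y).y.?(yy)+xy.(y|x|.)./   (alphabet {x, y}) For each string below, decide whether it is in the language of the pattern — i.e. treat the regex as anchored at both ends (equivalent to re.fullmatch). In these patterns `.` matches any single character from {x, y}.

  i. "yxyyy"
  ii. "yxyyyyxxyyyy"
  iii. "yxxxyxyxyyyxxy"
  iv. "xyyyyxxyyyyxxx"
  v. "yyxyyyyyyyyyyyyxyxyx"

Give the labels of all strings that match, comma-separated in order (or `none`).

i. "yxyyy" → no match
ii. "yxyyyyxxyyyy" → no match
iii → no match
iv → no match
v → match

v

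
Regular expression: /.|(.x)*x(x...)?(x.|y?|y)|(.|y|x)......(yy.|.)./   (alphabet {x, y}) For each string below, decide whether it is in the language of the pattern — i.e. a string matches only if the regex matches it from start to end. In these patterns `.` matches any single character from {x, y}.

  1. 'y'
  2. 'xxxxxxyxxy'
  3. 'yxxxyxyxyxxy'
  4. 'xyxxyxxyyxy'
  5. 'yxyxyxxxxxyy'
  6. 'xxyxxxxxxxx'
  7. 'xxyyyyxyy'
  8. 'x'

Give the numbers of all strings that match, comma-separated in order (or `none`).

1. 'y' → match
2. 'xxxxxxyxxy' → match
3. 'yxxxyxyxyxxy' → match
4. 'xyxxyxxyyxy' → match
5. 'yxyxyxxxxxyy' → match
6. 'xxyxxxxxxxx' → match
7. 'xxyyyyxyy' → match
8. 'x' → match

1, 2, 3, 4, 5, 6, 7, 8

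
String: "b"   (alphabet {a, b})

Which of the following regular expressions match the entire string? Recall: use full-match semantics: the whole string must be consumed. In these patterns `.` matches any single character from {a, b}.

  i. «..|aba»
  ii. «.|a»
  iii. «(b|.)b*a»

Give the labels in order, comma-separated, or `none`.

ii

i → no match
ii → match
iii → no match — must end with "a"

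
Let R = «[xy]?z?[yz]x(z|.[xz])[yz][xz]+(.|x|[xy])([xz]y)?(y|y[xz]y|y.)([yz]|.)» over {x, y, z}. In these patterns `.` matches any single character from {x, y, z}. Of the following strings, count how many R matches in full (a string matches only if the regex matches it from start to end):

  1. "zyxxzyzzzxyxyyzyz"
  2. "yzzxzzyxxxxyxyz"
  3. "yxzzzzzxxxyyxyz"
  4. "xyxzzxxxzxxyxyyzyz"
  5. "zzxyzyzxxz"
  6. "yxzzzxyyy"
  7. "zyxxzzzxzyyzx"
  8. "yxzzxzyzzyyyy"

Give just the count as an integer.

1 → match
2 → match
3 → match
4 → match
5. "zzxyzyzxxz" → no match
6. "yxzzzxyyy" → match
7 → match
8 → no match
Total matched: 6

6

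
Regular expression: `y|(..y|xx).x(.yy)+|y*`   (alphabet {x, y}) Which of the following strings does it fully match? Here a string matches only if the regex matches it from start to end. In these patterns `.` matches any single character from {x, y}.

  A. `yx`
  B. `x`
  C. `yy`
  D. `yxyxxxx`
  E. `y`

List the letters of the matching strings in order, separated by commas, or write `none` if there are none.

A → no match
B → no match
C → match
D → no match
E → match

C, E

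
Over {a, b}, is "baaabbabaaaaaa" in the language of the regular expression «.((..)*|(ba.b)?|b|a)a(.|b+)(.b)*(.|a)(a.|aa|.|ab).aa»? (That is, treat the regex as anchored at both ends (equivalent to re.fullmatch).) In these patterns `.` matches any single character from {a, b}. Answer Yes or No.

Yes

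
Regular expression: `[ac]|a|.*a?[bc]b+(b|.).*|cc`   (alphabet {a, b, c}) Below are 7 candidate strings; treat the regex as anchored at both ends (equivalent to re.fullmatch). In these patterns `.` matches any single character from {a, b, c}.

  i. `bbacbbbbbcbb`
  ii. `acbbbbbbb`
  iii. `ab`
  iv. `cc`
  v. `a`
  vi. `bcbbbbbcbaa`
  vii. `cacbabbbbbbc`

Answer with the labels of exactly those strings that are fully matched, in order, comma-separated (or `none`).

i, ii, iv, v, vi, vii

i → match
ii → match
iii → no match
iv → match
v → match
vi → match
vii → match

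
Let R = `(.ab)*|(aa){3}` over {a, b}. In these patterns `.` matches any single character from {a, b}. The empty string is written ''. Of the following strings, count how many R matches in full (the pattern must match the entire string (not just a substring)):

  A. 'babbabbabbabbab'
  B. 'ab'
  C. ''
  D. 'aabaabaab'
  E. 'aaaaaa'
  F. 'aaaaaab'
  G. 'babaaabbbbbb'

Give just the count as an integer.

A → match
B → no match
C → match
D → match
E → match
F → no match
G → no match
Total matched: 4

4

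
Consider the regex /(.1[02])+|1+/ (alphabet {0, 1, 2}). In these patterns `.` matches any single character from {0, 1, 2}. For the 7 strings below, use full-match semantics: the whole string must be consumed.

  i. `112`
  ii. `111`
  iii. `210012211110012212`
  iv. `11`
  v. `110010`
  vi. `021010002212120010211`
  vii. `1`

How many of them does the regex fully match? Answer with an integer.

i → match
ii → match
iii → no match
iv → match
v → match
vi → no match
vii → match
Total matched: 5

5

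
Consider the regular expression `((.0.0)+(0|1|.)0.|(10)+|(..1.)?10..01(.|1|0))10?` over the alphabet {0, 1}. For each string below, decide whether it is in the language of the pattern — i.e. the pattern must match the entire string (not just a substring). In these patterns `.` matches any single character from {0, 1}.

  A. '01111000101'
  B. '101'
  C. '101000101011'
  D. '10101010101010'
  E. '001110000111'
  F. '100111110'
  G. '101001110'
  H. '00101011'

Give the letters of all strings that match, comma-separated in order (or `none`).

B, C, D, E, G, H

A → no match
B → match
C → match
D → match
E → match
F → no match
G → match
H → match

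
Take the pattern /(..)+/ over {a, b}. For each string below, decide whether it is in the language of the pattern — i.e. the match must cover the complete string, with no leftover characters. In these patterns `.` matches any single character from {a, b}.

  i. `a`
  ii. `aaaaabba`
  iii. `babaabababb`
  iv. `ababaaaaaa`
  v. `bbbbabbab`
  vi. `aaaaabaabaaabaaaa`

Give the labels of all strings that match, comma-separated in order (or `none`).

i → no match
ii → match
iii → no match
iv → match
v → no match
vi → no match

ii, iv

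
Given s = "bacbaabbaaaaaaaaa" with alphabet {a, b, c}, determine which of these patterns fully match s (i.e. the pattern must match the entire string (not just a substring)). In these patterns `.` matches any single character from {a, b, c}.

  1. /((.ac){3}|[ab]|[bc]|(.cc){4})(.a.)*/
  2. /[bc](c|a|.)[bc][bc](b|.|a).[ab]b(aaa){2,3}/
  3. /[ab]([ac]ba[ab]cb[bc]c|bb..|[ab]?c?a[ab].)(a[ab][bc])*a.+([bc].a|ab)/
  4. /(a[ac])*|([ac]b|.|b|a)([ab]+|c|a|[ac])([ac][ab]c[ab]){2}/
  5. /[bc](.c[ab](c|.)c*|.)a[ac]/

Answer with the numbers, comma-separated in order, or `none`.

2

1 → no match
2 → match
3 → no match
4 → no match
5 → no match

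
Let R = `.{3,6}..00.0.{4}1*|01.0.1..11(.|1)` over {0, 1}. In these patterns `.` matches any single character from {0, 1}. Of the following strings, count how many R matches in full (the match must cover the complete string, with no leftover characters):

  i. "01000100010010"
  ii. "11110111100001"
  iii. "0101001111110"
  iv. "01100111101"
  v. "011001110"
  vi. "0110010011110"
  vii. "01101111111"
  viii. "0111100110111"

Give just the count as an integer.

1

i → no match
ii → no match
iii → no match
iv → no match
v → no match
vi → no match
vii → match
viii → no match
Total matched: 1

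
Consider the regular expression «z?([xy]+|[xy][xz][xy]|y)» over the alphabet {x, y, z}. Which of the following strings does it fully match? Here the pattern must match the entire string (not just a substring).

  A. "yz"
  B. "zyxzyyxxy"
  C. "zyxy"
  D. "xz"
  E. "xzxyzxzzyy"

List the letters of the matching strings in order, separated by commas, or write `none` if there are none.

C

A → no match
B → no match
C → match
D → no match
E → no match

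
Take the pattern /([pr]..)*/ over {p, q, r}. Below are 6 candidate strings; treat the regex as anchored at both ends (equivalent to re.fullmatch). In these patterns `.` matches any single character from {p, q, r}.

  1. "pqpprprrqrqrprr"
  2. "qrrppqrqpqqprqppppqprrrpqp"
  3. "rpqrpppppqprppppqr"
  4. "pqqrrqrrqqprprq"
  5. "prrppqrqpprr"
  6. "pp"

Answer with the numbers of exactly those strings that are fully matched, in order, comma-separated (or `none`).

1 → match
2 → no match
3 → no match
4 → no match
5. "prrppqrqpprr" → match
6. "pp" → no match

1, 5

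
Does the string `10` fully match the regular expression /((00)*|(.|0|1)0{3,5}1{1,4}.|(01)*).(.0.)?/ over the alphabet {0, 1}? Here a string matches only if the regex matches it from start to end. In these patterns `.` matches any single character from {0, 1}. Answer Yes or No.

No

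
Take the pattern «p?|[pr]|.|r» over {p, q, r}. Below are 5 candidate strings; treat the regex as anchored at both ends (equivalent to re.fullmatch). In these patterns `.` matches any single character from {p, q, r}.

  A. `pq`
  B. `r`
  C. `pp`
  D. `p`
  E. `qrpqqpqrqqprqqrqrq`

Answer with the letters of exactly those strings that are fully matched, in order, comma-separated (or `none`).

B, D

A → no match
B → match
C → no match
D → match
E → no match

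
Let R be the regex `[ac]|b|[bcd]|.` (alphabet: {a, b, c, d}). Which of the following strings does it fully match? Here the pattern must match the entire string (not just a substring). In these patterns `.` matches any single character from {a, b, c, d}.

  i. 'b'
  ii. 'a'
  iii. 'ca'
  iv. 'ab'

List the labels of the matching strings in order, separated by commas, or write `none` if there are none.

i → match
ii → match
iii → no match
iv → no match

i, ii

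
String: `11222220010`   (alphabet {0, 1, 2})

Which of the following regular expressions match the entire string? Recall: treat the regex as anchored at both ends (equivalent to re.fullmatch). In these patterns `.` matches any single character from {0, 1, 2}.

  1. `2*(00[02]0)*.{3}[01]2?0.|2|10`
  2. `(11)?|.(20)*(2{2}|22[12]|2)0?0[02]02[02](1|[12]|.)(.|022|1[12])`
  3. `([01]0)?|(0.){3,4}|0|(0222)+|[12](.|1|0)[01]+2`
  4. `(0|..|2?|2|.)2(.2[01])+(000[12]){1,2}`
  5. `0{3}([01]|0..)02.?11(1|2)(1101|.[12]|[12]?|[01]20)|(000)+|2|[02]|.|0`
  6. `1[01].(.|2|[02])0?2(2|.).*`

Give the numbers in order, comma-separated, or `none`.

1 → no match
2 → no match
3 → no match
4 → no match
5 → no match
6 → match

6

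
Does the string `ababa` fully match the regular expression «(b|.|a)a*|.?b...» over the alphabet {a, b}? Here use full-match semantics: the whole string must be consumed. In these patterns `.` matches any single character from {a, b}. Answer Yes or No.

Yes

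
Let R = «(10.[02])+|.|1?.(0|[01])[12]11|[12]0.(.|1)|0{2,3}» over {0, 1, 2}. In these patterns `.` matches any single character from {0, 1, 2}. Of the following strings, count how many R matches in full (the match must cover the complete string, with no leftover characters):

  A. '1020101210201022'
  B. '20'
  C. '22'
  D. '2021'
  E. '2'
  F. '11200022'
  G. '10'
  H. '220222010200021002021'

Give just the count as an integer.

3

A → match
B → no match
C → no match
D → match
E → match
F → no match
G → no match
H → no match
Total matched: 3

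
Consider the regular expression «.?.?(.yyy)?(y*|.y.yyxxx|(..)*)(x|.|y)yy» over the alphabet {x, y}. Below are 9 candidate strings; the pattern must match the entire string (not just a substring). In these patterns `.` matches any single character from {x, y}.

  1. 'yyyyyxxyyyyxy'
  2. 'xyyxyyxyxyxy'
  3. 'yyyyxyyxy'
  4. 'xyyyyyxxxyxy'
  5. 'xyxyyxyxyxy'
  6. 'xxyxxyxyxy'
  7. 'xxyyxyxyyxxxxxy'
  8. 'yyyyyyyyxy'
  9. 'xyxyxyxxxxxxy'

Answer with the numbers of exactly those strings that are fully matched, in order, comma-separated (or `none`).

none

1 → no match — must end with 'yy'
2. 'xyyxyyxyxyxy' → no match — must end with 'yy'
3. 'yyyyxyyxy' → no match — must end with 'yy'
4. 'xyyyyyxxxyxy' → no match — must end with 'yy'
5. 'xyxyyxyxyxy' → no match — must end with 'yy'
6. 'xxyxxyxyxy' → no match — must end with 'yy'
7 → no match — must end with 'yy'
8. 'yyyyyyyyxy' → no match — must end with 'yy'
9 → no match — must end with 'yy'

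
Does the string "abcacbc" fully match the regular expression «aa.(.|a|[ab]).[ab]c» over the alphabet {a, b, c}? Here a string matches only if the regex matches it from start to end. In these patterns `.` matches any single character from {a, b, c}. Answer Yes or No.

Every match must start with "aa", but "abcacbc" does not.

No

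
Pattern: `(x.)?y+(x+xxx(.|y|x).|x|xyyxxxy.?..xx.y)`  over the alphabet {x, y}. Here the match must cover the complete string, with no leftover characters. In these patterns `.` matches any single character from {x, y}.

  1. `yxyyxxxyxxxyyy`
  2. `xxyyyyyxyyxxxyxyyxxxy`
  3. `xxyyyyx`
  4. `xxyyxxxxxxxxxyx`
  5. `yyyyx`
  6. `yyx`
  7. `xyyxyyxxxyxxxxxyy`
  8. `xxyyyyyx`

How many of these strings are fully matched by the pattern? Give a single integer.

7

1 → no match
2 → match
3 → match
4 → match
5 → match
6 → match
7 → match
8 → match
Total matched: 7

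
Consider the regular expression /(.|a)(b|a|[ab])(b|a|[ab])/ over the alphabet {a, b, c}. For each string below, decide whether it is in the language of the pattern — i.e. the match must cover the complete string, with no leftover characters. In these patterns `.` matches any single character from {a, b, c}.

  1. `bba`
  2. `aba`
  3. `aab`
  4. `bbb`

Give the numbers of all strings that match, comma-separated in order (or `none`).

1 → match
2 → match
3 → match
4 → match

1, 2, 3, 4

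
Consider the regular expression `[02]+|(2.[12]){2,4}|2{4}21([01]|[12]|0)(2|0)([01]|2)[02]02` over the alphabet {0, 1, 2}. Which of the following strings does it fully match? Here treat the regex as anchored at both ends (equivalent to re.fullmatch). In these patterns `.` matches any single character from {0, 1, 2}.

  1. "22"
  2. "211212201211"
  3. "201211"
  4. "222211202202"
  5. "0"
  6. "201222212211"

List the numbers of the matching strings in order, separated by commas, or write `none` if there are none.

1, 2, 3, 4, 5, 6

1 → match
2 → match
3 → match
4 → match
5 → match
6 → match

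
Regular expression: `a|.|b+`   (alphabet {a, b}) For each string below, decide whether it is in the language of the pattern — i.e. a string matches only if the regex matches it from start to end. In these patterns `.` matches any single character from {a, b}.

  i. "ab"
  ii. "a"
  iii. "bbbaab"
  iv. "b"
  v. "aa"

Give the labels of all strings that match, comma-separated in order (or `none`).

i → no match
ii → match
iii → no match
iv → match
v → no match

ii, iv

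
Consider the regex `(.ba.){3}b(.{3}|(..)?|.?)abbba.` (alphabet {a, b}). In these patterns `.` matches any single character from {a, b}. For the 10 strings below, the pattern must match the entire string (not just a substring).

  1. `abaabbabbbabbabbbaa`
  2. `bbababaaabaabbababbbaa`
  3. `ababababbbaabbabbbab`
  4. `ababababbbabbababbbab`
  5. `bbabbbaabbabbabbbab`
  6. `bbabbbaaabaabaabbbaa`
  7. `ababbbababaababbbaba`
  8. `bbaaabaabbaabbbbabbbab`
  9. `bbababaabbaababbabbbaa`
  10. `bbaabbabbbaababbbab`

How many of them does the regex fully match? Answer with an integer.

1 → match
2 → match
3 → match
4 → match
5 → match
6 → match
7 → no match
8 → match
9 → match
10 → match
Total matched: 9

9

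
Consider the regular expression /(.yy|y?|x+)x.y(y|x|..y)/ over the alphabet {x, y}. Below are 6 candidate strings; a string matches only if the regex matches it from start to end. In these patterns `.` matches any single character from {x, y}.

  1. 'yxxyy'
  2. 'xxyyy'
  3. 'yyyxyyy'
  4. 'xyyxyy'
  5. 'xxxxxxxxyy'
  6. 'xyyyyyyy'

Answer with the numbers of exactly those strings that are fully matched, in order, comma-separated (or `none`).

1 → match
2 → match
3 → match
4 → match
5 → match
6 → no match

1, 2, 3, 4, 5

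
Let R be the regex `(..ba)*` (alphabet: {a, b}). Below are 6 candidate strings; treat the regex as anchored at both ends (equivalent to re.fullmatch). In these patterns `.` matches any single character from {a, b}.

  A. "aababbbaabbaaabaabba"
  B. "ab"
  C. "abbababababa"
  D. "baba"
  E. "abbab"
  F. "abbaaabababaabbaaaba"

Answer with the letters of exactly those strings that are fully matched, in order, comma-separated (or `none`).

A, C, D, F

A → match
B → no match
C → match
D → match
E → no match
F → match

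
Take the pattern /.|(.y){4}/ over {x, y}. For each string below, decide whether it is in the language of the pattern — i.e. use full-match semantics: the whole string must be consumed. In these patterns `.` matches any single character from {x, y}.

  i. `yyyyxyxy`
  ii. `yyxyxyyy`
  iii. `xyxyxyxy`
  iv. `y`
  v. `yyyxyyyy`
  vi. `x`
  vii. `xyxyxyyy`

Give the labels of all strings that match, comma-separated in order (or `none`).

i, ii, iii, iv, vi, vii

i → match
ii → match
iii → match
iv → match
v → no match
vi → match
vii → match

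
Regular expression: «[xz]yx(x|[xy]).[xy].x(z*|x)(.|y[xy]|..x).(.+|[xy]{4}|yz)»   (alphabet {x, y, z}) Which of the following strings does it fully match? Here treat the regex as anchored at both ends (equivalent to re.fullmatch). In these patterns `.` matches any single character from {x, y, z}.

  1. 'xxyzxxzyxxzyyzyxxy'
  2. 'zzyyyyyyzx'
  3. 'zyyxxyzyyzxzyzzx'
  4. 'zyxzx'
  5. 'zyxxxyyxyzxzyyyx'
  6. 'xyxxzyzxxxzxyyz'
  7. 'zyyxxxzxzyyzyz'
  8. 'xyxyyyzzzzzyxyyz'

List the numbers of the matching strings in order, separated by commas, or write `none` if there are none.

5, 6

1 → no match
2 → no match
3 → no match
4 → no match
5 → match
6 → match
7 → no match
8 → no match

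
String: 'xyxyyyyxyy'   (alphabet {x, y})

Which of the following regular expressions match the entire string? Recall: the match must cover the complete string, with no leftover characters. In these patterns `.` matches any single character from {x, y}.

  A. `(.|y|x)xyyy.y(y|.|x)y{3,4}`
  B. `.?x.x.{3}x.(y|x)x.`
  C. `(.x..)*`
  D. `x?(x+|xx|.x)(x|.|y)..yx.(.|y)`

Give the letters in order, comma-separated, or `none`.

D

A → no match
B → no match
C → no match
D → match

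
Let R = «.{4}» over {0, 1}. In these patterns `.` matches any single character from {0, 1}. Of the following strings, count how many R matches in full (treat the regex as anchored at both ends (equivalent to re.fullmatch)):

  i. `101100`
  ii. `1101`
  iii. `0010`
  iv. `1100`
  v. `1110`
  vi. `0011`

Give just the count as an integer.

i → no match
ii → match
iii → match
iv → match
v → match
vi → match
Total matched: 5

5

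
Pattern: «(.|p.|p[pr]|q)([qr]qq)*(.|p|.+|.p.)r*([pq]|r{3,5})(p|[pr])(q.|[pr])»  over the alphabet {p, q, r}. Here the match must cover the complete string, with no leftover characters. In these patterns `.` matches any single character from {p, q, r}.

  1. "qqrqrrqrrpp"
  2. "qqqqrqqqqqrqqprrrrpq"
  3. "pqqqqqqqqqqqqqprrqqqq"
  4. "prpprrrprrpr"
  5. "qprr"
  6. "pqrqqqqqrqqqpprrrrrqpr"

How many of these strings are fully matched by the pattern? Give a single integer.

1 → no match
2 → no match
3 → no match
4 → no match
5 → no match
6 → match
Total matched: 1

1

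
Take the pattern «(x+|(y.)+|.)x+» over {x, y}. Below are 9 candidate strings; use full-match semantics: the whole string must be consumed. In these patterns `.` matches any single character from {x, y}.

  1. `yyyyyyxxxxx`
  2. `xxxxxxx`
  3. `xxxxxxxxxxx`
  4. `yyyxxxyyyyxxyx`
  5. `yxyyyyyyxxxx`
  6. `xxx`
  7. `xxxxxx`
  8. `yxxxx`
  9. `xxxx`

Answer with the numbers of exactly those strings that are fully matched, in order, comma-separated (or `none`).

1 → match
2 → match
3 → match
4 → no match
5 → match
6 → match
7 → match
8 → match
9 → match

1, 2, 3, 5, 6, 7, 8, 9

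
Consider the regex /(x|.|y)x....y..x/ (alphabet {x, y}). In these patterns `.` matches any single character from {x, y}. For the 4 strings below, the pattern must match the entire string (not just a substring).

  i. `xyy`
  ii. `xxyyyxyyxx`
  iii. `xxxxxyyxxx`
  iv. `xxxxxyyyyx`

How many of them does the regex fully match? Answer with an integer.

i → no match — must end with `x`
ii → match
iii → match
iv → match
Total matched: 3

3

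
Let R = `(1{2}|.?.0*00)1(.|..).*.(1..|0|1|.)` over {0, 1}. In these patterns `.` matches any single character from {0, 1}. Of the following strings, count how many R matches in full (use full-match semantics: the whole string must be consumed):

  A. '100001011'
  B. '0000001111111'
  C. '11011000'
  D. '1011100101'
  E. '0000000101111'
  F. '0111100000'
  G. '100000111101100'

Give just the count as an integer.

A → match
B → match
C → no match
D → no match
E → match
F → no match
G → match
Total matched: 4

4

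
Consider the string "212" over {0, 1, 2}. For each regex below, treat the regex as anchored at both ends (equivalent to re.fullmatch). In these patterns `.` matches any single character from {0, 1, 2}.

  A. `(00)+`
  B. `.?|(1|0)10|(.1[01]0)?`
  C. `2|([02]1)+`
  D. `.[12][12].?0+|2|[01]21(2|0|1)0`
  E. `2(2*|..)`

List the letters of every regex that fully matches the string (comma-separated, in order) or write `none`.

E

A → no match — must start with "00"
B → no match
C → no match
D → no match
E → match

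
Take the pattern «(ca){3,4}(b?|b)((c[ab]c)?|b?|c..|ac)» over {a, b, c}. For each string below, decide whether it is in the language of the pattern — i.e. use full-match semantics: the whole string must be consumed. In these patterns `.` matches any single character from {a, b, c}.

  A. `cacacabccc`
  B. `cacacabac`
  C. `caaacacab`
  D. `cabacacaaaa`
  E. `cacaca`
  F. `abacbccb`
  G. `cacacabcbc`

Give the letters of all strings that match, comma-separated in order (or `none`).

A, B, E, G

A → match
B → match
C → no match
D → no match
E → match
F → no match — must start with `ca`
G → match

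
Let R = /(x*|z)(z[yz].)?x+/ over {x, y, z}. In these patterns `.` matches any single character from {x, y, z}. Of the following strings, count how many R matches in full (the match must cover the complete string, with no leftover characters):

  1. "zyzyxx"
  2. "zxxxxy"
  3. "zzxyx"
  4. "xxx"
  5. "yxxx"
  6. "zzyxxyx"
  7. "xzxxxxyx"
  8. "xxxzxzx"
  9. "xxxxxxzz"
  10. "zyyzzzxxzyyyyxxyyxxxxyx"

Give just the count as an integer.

1

1 → no match
2 → no match — must end with "x"
3 → no match
4 → match
5 → no match
6 → no match
7 → no match
8 → no match
9 → no match — must end with "x"
10 → no match
Total matched: 1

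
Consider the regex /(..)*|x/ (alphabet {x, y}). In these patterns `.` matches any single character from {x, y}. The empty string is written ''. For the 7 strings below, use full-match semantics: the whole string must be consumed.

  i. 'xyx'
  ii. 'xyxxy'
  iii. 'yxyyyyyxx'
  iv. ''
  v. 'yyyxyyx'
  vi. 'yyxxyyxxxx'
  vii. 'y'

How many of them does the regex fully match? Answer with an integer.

i → no match
ii → no match
iii → no match
iv → match
v → no match
vi → match
vii → no match
Total matched: 2

2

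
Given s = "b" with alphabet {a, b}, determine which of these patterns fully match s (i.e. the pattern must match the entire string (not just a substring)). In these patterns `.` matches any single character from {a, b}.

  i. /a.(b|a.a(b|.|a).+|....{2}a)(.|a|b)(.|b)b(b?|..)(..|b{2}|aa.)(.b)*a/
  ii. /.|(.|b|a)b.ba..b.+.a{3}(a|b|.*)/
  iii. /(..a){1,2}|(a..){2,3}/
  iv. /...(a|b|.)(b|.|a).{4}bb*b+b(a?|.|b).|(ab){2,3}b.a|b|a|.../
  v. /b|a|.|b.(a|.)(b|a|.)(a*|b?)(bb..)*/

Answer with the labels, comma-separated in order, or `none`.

i → no match — must start with "a"
ii → match
iii → no match
iv → match
v → match

ii, iv, v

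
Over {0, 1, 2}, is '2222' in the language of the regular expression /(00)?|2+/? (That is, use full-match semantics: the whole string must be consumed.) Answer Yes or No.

Yes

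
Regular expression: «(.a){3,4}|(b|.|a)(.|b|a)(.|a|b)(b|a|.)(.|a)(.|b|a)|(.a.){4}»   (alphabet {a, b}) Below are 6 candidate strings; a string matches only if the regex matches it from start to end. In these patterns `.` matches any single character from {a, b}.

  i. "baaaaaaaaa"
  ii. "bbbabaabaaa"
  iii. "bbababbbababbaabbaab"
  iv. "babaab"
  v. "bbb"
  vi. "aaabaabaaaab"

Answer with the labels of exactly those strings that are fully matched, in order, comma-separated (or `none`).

i → no match
ii → no match
iii → no match
iv → match
v → no match
vi → match

iv, vi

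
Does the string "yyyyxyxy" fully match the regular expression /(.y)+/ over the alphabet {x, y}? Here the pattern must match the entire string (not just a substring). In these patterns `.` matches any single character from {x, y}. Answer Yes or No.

Yes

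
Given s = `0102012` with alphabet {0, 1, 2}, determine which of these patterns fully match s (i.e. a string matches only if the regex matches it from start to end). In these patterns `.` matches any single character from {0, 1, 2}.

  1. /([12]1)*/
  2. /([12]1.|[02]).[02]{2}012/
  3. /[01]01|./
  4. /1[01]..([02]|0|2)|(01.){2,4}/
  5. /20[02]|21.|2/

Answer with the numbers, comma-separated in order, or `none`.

1 → no match
2 → match
3 → no match
4 → no match
5 → no match

2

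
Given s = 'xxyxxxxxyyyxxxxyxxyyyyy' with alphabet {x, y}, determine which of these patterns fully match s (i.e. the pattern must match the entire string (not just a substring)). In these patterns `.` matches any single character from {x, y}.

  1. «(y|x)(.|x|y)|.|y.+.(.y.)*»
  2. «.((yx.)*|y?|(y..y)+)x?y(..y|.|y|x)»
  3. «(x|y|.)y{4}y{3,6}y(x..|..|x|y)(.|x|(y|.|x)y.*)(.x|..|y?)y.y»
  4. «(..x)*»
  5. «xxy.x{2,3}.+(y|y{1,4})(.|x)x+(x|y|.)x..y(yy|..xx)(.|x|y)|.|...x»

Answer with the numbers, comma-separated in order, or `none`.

1 → no match
2 → no match
3 → no match
4 → no match
5 → match

5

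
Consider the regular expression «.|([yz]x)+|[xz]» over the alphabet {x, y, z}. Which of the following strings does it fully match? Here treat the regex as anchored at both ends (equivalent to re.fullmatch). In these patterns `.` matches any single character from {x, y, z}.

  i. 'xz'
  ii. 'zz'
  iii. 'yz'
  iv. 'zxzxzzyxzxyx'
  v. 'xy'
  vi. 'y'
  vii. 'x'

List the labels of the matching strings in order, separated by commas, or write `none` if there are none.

i → no match
ii → no match
iii → no match
iv → no match
v → no match
vi → match
vii → match

vi, vii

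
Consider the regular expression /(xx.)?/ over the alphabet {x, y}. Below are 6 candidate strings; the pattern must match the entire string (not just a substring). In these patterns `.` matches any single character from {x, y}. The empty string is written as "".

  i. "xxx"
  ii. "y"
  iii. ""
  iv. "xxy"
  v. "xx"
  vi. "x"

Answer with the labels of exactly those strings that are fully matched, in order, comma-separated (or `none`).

i → match
ii → no match
iii → match
iv → match
v → no match
vi → no match

i, iii, iv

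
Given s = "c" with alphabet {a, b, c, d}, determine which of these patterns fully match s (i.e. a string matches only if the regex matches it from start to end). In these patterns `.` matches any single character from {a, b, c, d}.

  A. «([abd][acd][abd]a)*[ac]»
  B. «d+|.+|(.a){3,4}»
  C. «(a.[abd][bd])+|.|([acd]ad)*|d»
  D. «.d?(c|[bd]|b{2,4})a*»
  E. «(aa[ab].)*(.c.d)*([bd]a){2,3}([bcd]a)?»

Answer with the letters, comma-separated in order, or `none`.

A, B, C

A → match
B → match
C → match
D → no match
E → no match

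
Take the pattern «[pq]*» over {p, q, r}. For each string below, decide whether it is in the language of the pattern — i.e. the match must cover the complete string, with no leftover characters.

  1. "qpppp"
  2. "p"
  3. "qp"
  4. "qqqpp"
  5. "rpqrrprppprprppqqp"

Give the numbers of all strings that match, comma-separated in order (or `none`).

1 → match
2 → match
3 → match
4 → match
5 → no match

1, 2, 3, 4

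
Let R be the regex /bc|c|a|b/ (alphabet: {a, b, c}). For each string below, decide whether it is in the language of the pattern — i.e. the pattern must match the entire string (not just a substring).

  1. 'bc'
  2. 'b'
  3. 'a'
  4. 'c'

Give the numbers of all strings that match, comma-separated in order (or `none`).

1. 'bc' → match
2. 'b' → match
3. 'a' → match
4. 'c' → match

1, 2, 3, 4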